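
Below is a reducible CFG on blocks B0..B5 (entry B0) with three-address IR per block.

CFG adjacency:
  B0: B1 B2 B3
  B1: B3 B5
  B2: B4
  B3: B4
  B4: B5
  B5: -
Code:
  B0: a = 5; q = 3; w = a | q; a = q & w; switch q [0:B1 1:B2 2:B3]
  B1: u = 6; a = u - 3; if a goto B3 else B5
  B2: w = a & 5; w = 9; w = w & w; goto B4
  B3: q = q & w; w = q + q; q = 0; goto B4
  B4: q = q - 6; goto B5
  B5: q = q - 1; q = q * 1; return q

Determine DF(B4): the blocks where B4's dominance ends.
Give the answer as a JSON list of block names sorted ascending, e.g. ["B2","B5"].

Answer: ["B5"]

Analysis:
idom tree: B1←B0 B2←B0 B3←B0 B4←B0 B5←B0
Dom at joins:
  B3: preds {B0,B1}: {B0} ∩ {B0,B1} = {B0}; idom=B0
  B4: preds {B2,B3}: {B0,B2} ∩ {B0,B3} = {B0}; idom=B0
  B5: preds {B1,B4}: {B0,B1} ∩ {B0,B4} = {B0}; idom=B0

DF walk-up:
  B3←B0: walk · to B0
  B3←B1: walk B1 to B0
  B4←B2: walk B2 to B0
  B4←B3: walk B3 to B0
  B5←B1: walk B1 to B0
  B5←B4: walk B4 to B0
  DF(B0)=∅
  DF(B1)={B3,B5}
  DF(B2)={B4}
  DF(B3)={B4}
  DF(B4)={B5}
  DF(B5)=∅

DF(B4) = ["B5"]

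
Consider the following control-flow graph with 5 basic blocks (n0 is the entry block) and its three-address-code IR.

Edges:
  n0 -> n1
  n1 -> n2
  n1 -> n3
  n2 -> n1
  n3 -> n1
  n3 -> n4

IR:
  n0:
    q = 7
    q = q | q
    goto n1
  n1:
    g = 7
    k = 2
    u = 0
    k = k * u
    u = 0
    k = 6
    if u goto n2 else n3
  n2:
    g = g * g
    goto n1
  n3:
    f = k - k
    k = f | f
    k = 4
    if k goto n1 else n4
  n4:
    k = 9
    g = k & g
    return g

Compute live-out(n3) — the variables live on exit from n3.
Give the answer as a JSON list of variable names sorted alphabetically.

Answer: ["g"]

Working:
Per-block:
  n0: def={q} ue=∅
  n1: def={g,k,u} ue=∅
  n2: def={g} ue={g}
  n3: def={f,k} ue={k}
  n4: def={g,k} ue={g}

Live sets:
  n0: in=∅ out=∅
  n1: in=∅ out={g,k}
  n2: in={g} out=∅
  n3: in={g,k} out={g}
  n4: in={g} out=∅

live-out(n3) = ["g"]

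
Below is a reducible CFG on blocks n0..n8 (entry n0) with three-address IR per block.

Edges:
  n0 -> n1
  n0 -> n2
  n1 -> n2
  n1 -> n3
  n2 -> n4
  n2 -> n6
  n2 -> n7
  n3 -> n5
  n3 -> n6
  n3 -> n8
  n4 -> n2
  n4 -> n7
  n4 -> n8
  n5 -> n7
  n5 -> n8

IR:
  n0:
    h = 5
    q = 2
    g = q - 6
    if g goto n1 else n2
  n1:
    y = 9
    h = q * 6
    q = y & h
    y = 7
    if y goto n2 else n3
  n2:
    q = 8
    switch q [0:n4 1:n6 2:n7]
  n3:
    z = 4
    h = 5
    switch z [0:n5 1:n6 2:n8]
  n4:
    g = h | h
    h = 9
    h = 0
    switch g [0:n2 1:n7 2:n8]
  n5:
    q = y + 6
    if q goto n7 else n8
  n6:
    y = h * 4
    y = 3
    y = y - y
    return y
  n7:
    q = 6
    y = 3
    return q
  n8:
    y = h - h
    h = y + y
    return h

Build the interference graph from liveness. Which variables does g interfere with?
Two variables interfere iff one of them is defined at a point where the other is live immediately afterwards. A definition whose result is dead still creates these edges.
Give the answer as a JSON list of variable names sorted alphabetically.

Answer: ["h", "q"]

Analysis:
Per-block:
  n0 def {g,h,q} use ∅
  n1 def {h,q,y} use {q}
  n2 def {q} use ∅
  n3 def {h,z} use ∅
  n4 def {g,h} use {h}
  n5 def {q} use {y}
  n6 def {y} use {h}
  n7 def {q,y} use ∅
  n8 def {h,y} use {h}

Liveness:
  live n0: ∅→{h,q}
  live n1: {q}→{h,y}
  live n2: {h}→{h}
  live n3: {y}→{h,y}
  live n4: {h}→{h}
  live n5: {h,y}→{h}
  live n6: {h}→∅
  live n7: ∅→∅
  live n8: {h}→∅

Interfere edges:
  g: {h,q}
  h: {g,q,y,z}
  q: {g,h,y}
  y: {h,q,z}
  z: {h,y}

N(g) = ["h", "q"]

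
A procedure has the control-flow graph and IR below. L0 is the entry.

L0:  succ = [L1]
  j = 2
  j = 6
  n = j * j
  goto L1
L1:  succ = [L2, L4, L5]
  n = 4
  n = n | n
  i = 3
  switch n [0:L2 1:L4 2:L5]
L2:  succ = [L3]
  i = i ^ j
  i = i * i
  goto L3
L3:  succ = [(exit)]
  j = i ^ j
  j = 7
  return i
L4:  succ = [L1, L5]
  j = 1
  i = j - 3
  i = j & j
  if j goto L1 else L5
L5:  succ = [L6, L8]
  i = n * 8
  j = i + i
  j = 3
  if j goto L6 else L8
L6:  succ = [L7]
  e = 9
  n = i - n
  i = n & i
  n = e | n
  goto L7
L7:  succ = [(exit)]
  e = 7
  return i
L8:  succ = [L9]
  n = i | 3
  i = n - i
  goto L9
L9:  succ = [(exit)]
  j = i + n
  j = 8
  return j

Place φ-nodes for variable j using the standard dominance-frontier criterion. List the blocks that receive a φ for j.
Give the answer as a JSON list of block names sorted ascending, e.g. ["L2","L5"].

idom tree: L1←L0 L2←L1 L3←L2 L4←L1 L5←L1 L6←L5 L7←L6 L8←L5 L9←L8
Dom at joins:
  L1: preds {L0,L4}: {L0} ∩ {L0,L1,L4} = {L0}; idom=L0
  L5: preds {L1,L4}: {L0,L1} ∩ {L0,L1,L4} = {L0,L1}; idom=L1

DF derivation:
  L1←L0: walk · to L0
  L1←L4: walk L4→L1 to L0
  L5←L1: walk · to L1
  L5←L4: walk L4 to L1
  L0: DF=∅
  L1: DF={L1}
  L2: DF=∅
  L3: DF=∅
  L4: DF={L1,L5}
  L5: DF=∅
  L6: DF=∅
  L7: DF=∅
  L8: DF=∅
  L9: DF=∅

φ for j: defs {L0,L3,L4,L5,L9}
  DF⁺ = {L1,L5}

Answer: ["L1", "L5"]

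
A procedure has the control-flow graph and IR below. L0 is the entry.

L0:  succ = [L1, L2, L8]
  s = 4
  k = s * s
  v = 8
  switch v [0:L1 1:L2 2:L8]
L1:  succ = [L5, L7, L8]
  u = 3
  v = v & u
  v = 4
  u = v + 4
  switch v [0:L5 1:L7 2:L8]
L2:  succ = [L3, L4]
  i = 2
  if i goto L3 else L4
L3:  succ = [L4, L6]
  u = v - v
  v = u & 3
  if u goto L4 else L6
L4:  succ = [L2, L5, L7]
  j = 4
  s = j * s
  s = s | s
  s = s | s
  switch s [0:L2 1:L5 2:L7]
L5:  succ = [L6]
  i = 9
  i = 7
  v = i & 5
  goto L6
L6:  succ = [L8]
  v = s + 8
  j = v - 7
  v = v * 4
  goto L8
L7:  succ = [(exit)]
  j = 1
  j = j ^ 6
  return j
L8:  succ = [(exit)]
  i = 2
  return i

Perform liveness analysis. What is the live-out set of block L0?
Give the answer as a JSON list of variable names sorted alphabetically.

Block summaries:
  L0 def {k,s,v} use ∅
  L1 def {u,v} use {v}
  L2 def {i} use ∅
  L3 def {u,v} use {v}
  L4 def {j,s} use {s}
  L5 def {i,v} use ∅
  L6 def {j,v} use {s}
  L7 def {j} use ∅
  L8 def {i} use ∅

Live sets:
  L0 li=∅ lo={s,v}
  L1 li={s,v} lo={s}
  L2 li={s,v} lo={s,v}
  L3 li={s,v} lo={s,v}
  L4 li={s,v} lo={s,v}
  L5 li={s} lo={s}
  L6 li={s} lo=∅
  L7 li=∅ lo=∅
  L8 li=∅ lo=∅

live-out(L0) = ["s", "v"]

Answer: ["s", "v"]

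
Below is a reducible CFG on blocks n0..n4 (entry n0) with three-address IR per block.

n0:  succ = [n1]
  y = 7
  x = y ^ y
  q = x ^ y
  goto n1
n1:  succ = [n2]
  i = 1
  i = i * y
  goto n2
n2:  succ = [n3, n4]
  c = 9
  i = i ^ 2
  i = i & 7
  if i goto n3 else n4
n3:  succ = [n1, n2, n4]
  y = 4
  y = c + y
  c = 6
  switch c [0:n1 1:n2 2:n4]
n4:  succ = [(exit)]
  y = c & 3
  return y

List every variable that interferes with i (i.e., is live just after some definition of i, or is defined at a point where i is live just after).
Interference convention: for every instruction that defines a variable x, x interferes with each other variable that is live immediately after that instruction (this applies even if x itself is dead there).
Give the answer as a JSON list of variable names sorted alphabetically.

def/use:
  n0: {q,x,y} / ∅
  n1: {i} / {y}
  n2: {c,i} / {i}
  n3: {c,y} / {c}
  n4: {y} / {c}

Liveness:
  n0 li=∅ lo={y}
  n1 li={y} lo={i}
  n2 li={i} lo={c,i}
  n3 li={c,i} lo={c,i,y}
  n4 li={c} lo=∅

Interference:
  c — {i,y}
  i — {c,y}
  q — {y}
  x — {y}
  y — {c,i,q,x}

N(i) = ["c", "y"]

Answer: ["c", "y"]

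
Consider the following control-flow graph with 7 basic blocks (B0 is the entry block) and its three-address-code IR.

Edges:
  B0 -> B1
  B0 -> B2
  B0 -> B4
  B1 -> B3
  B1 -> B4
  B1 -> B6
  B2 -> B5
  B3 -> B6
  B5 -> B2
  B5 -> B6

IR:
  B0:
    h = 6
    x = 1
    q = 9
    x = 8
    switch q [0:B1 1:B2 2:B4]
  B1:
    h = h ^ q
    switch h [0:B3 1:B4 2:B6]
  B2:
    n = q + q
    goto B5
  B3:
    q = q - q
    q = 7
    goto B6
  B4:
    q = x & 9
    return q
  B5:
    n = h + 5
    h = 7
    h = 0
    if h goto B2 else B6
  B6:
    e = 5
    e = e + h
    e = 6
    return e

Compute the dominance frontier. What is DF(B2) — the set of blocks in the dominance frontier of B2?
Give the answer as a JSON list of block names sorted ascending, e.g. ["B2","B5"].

Answer: ["B2", "B6"]

Working:
idom tree: B1←B0 B2←B0 B3←B1 B4←B0 B5←B2 B6←B0
Join-block Dom:
  B2: preds {B0,B5}: {B0} ∩ {B0,B2,B5} = {B0}; idom=B0
  B4: preds {B0,B1}: {B0} ∩ {B0,B1} = {B0}; idom=B0
  B6: preds {B1,B3,B5}: {B0,B1} ∩ {B0,B1,B3} ∩ {B0,B2,B5} = {B0}; idom=B0

Frontier:
  join B2 pred B0: · stop@B0
  join B2 pred B5: B5→B2 stop@B0
  join B4 pred B0: · stop@B0
  join B4 pred B1: B1 stop@B0
  join B6 pred B1: B1 stop@B0
  join B6 pred B3: B3→B1 stop@B0
  join B6 pred B5: B5→B2 stop@B0
  B0 → ∅
  B1 → {B4,B6}
  B2 → {B2,B6}
  B3 → {B6}
  B4 → ∅
  B5 → {B2,B6}
  B6 → ∅

DF(B2) = ["B2", "B6"]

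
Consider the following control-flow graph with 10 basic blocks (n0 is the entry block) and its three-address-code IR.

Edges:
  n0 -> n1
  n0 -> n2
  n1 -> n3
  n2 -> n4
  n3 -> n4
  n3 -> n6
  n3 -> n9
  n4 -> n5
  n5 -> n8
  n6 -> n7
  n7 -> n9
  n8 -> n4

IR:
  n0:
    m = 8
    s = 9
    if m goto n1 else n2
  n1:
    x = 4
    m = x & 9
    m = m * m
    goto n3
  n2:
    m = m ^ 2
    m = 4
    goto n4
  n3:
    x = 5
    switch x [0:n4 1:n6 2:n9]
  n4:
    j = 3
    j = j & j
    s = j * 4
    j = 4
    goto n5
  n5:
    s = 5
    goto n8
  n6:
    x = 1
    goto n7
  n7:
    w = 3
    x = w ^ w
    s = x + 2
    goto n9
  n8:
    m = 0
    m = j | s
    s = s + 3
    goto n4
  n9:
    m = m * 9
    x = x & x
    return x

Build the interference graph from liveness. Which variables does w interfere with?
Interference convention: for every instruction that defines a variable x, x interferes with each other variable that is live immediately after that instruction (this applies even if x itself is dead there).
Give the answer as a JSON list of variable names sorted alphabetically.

Block summaries:
  n0: {m,s} / ∅
  n1: {m,x} / ∅
  n2: {m} / {m}
  n3: {x} / ∅
  n4: {j,s} / ∅
  n5: {s} / ∅
  n6: {x} / ∅
  n7: {s,w,x} / ∅
  n8: {m,s} / {j,s}
  n9: {m,x} / {m,x}

Liveness:
  n0 li=∅ lo={m}
  n1 li=∅ lo={m}
  n2 li={m} lo=∅
  n3 li={m} lo={m,x}
  n4 li=∅ lo={j}
  n5 li={j} lo={j,s}
  n6 li={m} lo={m}
  n7 li={m} lo={m,x}
  n8 li={j,s} lo=∅
  n9 li={m,x} lo=∅

Interfere edges:
  j — {m,s}
  m — {j,s,w,x}
  s — {j,m,x}
  w — {m}
  x — {m,s}

N(w) = ["m"]

Answer: ["m"]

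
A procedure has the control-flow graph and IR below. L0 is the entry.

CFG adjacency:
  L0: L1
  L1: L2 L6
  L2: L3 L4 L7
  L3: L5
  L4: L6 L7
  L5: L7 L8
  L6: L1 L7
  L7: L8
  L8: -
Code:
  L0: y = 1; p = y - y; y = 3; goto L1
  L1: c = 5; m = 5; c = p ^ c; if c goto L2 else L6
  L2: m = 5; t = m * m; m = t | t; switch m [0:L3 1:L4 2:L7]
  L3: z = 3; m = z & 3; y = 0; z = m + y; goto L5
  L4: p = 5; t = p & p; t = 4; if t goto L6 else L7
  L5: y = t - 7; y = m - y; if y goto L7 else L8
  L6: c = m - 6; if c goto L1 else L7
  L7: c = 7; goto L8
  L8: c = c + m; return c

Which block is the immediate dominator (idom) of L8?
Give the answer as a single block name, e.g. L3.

Answer: L1

Working:
idom tree: L1←L0 L2←L1 L3←L2 L4←L2 L5←L3 L6←L1 L7←L1 L8←L1
Dom at joins:
  L1: preds {L0,L6}: {L0} ∩ {L0,L1,L6} = {L0}; idom=L0
  L6: preds {L1,L4}: {L0,L1} ∩ {L0,L1,L2,L4} = {L0,L1}; idom=L1
  L7: preds {L2,L4,L5,L6}: {L0,L1,L2} ∩ {L0,L1,L2,L4} ∩ {L0,L1,L2,L3,L5} ∩ {L0,L1,L6} = {L0,L1}; idom=L1
  L8: preds {L5,L7}: {L0,L1,L2,L3,L5} ∩ {L0,L1,L7} = {L0,L1}; idom=L1

idom(L8) = L1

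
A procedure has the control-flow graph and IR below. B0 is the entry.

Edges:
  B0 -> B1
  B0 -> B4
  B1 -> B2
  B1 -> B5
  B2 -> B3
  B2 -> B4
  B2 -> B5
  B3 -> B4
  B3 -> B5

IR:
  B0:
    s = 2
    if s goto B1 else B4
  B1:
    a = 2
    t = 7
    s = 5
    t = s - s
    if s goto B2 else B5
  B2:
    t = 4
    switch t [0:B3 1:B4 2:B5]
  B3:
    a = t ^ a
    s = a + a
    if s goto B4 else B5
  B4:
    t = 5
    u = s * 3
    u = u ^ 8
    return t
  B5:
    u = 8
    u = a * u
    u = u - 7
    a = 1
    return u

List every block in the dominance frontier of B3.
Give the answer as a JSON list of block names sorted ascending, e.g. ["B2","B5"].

idom tree: B1←B0 B2←B1 B3←B2 B4←B0 B5←B1
Join-block Dom:
  B4: preds {B0,B2,B3}: {B0} ∩ {B0,B1,B2} ∩ {B0,B1,B2,B3} = {B0}; idom=B0
  B5: preds {B1,B2,B3}: {B0,B1} ∩ {B0,B1,B2} ∩ {B0,B1,B2,B3} = {B0,B1}; idom=B1

DF derivation:
  B4←B0: walk · to B0
  B4←B2: walk B2→B1 to B0
  B4←B3: walk B3→B2→B1 to B0
  B5←B1: walk · to B1
  B5←B2: walk B2 to B1
  B5←B3: walk B3→B2 to B1
  B0 → ∅
  B1 → {B4}
  B2 → {B4,B5}
  B3 → {B4,B5}
  B4 → ∅
  B5 → ∅

DF(B3) = ["B4", "B5"]

Answer: ["B4", "B5"]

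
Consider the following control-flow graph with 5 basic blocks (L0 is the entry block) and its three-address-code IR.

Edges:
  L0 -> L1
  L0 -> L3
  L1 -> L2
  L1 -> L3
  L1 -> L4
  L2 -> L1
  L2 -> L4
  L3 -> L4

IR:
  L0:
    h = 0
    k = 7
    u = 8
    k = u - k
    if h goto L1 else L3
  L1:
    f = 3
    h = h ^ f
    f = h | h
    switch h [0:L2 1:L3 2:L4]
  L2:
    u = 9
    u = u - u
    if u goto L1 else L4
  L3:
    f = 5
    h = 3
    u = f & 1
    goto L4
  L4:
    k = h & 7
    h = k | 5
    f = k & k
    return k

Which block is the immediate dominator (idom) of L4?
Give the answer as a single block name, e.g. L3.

idom tree: L1←L0 L2←L1 L3←L0 L4←L0
Dom∩ at merges:
  L1: preds {L0,L2}: {L0} ∩ {L0,L1,L2} = {L0}; idom=L0
  L3: preds {L0,L1}: {L0} ∩ {L0,L1} = {L0}; idom=L0
  L4: preds {L1,L2,L3}: {L0,L1} ∩ {L0,L1,L2} ∩ {L0,L3} = {L0}; idom=L0

idom(L4) = L0

Answer: L0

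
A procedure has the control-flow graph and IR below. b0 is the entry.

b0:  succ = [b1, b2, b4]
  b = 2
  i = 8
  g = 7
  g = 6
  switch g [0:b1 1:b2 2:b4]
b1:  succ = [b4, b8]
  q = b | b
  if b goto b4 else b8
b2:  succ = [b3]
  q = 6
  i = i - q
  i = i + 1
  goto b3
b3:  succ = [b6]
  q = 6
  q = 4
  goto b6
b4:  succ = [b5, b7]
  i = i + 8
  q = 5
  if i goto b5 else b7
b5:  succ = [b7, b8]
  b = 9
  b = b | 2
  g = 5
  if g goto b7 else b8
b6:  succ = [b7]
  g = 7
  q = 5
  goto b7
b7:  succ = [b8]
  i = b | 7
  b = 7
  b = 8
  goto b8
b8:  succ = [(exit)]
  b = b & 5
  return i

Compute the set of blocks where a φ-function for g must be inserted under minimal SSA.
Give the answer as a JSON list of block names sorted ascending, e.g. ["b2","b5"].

idom tree: b1←b0 b2←b0 b3←b2 b4←b0 b5←b4 b6←b3 b7←b0 b8←b0
Dom∩ at merges:
  b4: preds {b0,b1}: {b0} ∩ {b0,b1} = {b0}; idom=b0
  b7: preds {b4,b5,b6}: {b0,b4} ∩ {b0,b4,b5} ∩ {b0,b2,b3,b6} = {b0}; idom=b0
  b8: preds {b1,b5,b7}: {b0,b1} ∩ {b0,b4,b5} ∩ {b0,b7} = {b0}; idom=b0

DF walk-up:
  join b4 pred b0: · stop@b0
  join b4 pred b1: b1 stop@b0
  join b7 pred b4: b4 stop@b0
  join b7 pred b5: b5→b4 stop@b0
  join b7 pred b6: b6→b3→b2 stop@b0
  join b8 pred b1: b1 stop@b0
  join b8 pred b5: b5→b4 stop@b0
  join b8 pred b7: b7 stop@b0
  b0: DF=∅
  b1: DF={b4,b8}
  b2: DF={b7}
  b3: DF={b7}
  b4: DF={b7,b8}
  b5: DF={b7,b8}
  b6: DF={b7}
  b7: DF={b8}
  b8: DF=∅

φ for g: defs {b0,b5,b6}
  DF⁺ = {b7,b8}

Answer: ["b7", "b8"]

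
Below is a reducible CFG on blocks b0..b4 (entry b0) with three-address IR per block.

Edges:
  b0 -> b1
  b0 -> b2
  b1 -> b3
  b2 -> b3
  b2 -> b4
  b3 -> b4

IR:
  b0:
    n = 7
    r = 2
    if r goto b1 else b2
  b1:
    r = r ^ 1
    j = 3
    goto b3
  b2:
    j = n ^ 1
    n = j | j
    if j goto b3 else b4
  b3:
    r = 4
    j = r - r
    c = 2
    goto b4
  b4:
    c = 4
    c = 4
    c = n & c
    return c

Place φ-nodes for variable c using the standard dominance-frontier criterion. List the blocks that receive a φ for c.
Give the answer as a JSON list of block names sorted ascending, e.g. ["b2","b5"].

idom tree: b1←b0 b2←b0 b3←b0 b4←b0
Join-block Dom:
  b3: preds {b1,b2}: {b0,b1} ∩ {b0,b2} = {b0}; idom=b0
  b4: preds {b2,b3}: {b0,b2} ∩ {b0,b3} = {b0}; idom=b0

DF walk-up:
  join b3 pred b1: b1 stop@b0
  join b3 pred b2: b2 stop@b0
  join b4 pred b2: b2 stop@b0
  join b4 pred b3: b3 stop@b0
  DF(b0)=∅
  DF(b1)={b3}
  DF(b2)={b3,b4}
  DF(b3)={b4}
  DF(b4)=∅

φ for c: defs {b3,b4}
  DF⁺ = {b4}

Answer: ["b4"]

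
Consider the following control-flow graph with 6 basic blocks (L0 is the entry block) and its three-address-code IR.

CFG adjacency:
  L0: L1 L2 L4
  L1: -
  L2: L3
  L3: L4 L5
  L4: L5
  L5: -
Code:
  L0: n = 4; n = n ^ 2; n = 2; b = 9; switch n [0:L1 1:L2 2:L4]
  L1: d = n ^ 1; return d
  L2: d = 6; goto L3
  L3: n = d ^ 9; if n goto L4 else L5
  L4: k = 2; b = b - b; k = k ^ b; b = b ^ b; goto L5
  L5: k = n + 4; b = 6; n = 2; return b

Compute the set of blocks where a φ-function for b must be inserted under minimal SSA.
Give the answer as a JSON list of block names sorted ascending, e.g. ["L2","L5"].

Answer: ["L5"]

Working:
idom tree: L1←L0 L2←L0 L3←L2 L4←L0 L5←L0
Join-block Dom:
  L4: preds {L0,L3}: {L0} ∩ {L0,L2,L3} = {L0}; idom=L0
  L5: preds {L3,L4}: {L0,L2,L3} ∩ {L0,L4} = {L0}; idom=L0

DF derivation:
  join L4 pred L0: · stop@L0
  join L4 pred L3: L3→L2 stop@L0
  join L5 pred L3: L3→L2 stop@L0
  join L5 pred L4: L4 stop@L0
  L0 → ∅
  L1 → ∅
  L2 → {L4,L5}
  L3 → {L4,L5}
  L4 → {L5}
  L5 → ∅

φ for b: defs {L0,L4,L5}
  DF⁺ = {L5}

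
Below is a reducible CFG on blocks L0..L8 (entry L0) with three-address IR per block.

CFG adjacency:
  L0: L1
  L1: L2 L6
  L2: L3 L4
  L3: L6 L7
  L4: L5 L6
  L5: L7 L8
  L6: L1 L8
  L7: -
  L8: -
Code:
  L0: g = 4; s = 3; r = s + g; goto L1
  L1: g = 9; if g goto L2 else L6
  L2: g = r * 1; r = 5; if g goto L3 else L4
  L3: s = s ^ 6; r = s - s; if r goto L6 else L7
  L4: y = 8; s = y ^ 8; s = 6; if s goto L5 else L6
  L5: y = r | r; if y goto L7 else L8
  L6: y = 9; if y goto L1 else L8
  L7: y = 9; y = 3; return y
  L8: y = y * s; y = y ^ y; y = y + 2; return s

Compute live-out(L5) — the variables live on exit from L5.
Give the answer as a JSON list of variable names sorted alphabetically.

Answer: ["s", "y"]

Working:
def/use:
  L0: def={g,r,s} ue=∅
  L1: def={g} ue=∅
  L2: def={g,r} ue={r}
  L3: def={r,s} ue={s}
  L4: def={s,y} ue=∅
  L5: def={y} ue={r}
  L6: def={y} ue=∅
  L7: def={y} ue=∅
  L8: def={y} ue={s,y}

Liveness:
  L0: in=∅ out={r,s}
  L1: in={r,s} out={r,s}
  L2: in={r,s} out={r,s}
  L3: in={s} out={r,s}
  L4: in={r} out={r,s}
  L5: in={r,s} out={s,y}
  L6: in={r,s} out={r,s,y}
  L7: in=∅ out=∅
  L8: in={s,y} out=∅

live-out(L5) = ["s", "y"]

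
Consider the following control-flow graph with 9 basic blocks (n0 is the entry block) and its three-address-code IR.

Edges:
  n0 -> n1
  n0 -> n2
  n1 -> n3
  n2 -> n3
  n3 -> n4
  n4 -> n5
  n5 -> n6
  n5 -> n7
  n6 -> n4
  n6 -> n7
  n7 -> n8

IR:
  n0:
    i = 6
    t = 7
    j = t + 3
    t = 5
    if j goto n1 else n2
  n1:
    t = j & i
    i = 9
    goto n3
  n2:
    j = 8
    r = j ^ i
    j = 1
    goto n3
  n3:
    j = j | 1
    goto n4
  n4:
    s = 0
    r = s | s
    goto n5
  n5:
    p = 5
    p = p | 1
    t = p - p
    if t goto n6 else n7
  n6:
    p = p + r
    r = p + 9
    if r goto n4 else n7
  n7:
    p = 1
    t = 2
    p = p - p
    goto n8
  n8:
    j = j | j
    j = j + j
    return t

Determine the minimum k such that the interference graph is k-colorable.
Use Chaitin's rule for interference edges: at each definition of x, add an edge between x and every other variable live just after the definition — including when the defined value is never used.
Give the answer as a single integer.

Block summaries:
  n0 def {i,j,t} use ∅
  n1 def {i,t} use {i,j}
  n2 def {j,r} use {i}
  n3 def {j} use {j}
  n4 def {r,s} use ∅
  n5 def {p,t} use ∅
  n6 def {p,r} use {p,r}
  n7 def {p,t} use ∅
  n8 def {j} use {j,t}

Live sets:
  live n0: ∅→{i,j}
  live n1: {i,j}→{j}
  live n2: {i}→{j}
  live n3: {j}→{j}
  live n4: {j}→{j,r}
  live n5: {j,r}→{j,p,r}
  live n6: {j,p,r}→{j}
  live n7: {j}→{j,t}
  live n8: {j,t}→∅

Interfere edges:
  i — {j,t}
  j — {i,p,r,s,t}
  p — {j,r,t}
  r — {j,p,t}
  s — {j}
  t — {i,j,p,r}

Chromatic number:
  clique {j,p,r,t} ⇒ need ≥ 4
  assign i→r2 j→r0 p→r2 r→r3 s→r1 t→r1 — no edge inside a register ⇒ χ ≤ 4
  χ = 4

Answer: 4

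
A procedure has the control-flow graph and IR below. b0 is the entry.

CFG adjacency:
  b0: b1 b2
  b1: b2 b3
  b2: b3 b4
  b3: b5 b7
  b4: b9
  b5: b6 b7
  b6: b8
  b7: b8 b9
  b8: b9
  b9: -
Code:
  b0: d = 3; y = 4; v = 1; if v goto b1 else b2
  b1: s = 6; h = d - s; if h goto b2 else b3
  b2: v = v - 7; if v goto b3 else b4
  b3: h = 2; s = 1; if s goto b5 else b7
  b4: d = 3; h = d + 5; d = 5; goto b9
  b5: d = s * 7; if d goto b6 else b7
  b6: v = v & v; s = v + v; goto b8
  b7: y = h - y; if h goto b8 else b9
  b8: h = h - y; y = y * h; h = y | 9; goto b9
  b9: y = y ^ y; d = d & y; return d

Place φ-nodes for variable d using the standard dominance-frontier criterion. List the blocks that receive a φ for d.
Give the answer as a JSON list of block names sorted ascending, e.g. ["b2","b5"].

Answer: ["b7", "b8", "b9"]

Derivation:
idom tree: b1←b0 b2←b0 b3←b0 b4←b2 b5←b3 b6←b5 b7←b3 b8←b3 b9←b0
Dom at joins:
  b2: preds {b0,b1}: {b0} ∩ {b0,b1} = {b0}; idom=b0
  b3: preds {b1,b2}: {b0,b1} ∩ {b0,b2} = {b0}; idom=b0
  b7: preds {b3,b5}: {b0,b3} ∩ {b0,b3,b5} = {b0,b3}; idom=b3
  b8: preds {b6,b7}: {b0,b3,b5,b6} ∩ {b0,b3,b7} = {b0,b3}; idom=b3
  b9: preds {b4,b7,b8}: {b0,b2,b4} ∩ {b0,b3,b7} ∩ {b0,b3,b8} = {b0}; idom=b0

DF derivation:
  join b2 pred b0: · stop@b0
  join b2 pred b1: b1 stop@b0
  join b3 pred b1: b1 stop@b0
  join b3 pred b2: b2 stop@b0
  join b7 pred b3: · stop@b3
  join b7 pred b5: b5 stop@b3
  join b8 pred b6: b6→b5 stop@b3
  join b8 pred b7: b7 stop@b3
  join b9 pred b4: b4→b2 stop@b0
  join b9 pred b7: b7→b3 stop@b0
  join b9 pred b8: b8→b3 stop@b0
  b0 → ∅
  b1 → {b2,b3}
  b2 → {b3,b9}
  b3 → {b9}
  b4 → {b9}
  b5 → {b7,b8}
  b6 → {b8}
  b7 → {b8,b9}
  b8 → {b9}
  b9 → ∅

φ for d: defs {b0,b4,b5,b9}
  DF⁺ = {b7,b8,b9}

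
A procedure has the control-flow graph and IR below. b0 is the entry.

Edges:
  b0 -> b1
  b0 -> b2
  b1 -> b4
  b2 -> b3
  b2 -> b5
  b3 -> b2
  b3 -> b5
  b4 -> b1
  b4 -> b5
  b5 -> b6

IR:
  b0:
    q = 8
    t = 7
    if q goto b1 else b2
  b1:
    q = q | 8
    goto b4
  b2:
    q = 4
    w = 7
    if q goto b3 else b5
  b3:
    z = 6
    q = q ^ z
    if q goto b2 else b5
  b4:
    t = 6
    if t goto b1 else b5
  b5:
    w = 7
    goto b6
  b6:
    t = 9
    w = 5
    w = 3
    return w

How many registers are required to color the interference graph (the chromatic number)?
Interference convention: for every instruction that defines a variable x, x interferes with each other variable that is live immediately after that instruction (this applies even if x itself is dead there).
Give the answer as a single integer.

def/use:
  b0: {q,t} / ∅
  b1: {q} / {q}
  b2: {q,w} / ∅
  b3: {q,z} / {q}
  b4: {t} / ∅
  b5: {w} / ∅
  b6: {t,w} / ∅

Live sets:
  b0 li=∅ lo={q}
  b1 li={q} lo={q}
  b2 li=∅ lo={q}
  b3 li={q} lo=∅
  b4 li={q} lo={q}
  b5 li=∅ lo=∅
  b6 li=∅ lo=∅

Interference:
  q — {t,w,z}
  t — {q}
  w — {q}
  z — {q}

Chromatic number:
  lower bound: {q,t} mutually conflict ⇒ χ ≥ 2
  2-colouring: c0={q}  c1={t,w,z}
  χ = 2

Answer: 2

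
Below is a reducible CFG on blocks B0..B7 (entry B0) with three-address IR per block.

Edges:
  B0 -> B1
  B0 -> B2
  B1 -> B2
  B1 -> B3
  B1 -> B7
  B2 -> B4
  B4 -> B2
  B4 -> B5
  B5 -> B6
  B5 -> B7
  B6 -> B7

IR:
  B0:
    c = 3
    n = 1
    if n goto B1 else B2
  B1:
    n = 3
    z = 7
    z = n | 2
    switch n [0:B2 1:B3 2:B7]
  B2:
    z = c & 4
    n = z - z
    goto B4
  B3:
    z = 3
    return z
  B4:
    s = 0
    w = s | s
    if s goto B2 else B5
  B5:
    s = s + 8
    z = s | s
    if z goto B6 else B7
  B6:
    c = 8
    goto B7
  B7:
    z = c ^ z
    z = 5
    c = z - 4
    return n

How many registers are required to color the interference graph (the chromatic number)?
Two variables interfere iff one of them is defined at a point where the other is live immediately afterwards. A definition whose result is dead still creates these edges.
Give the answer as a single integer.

Answer: 4

Working:
Per-block:
  B0: def={c,n} ue=∅
  B1: def={n,z} ue=∅
  B2: def={n,z} ue={c}
  B3: def={z} ue=∅
  B4: def={s,w} ue=∅
  B5: def={s,z} ue={s}
  B6: def={c} ue=∅
  B7: def={c,z} ue={c,n,z}

Liveness:
  B0: in=∅ out={c}
  B1: in={c} out={c,n,z}
  B2: in={c} out={c,n}
  B3: in=∅ out=∅
  B4: in={c,n} out={c,n,s}
  B5: in={c,n,s} out={c,n,z}
  B6: in={n,z} out={c,n,z}
  B7: in={c,n,z} out=∅

Interfere edges:
  c: {n,s,w,z}
  n: {c,s,w,z}
  s: {c,n,w}
  w: {c,n,s}
  z: {c,n}

Registers:
  {c,n,s,w} pairwise interfere (4-clique) ⇒ χ ≥ 4
  4-colouring: R0={c}  R1={n}  R2={s,z}  R3={w}
  χ = 4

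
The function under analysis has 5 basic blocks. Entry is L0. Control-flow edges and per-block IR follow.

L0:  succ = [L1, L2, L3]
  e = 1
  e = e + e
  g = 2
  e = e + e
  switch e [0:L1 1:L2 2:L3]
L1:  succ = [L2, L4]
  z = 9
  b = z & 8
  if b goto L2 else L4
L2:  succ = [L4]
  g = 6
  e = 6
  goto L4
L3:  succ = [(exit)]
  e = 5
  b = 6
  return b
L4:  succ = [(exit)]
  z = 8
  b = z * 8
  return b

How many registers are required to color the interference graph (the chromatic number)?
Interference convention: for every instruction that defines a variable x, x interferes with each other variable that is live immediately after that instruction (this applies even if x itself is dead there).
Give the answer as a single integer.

Answer: 2

Derivation:
Block summaries:
  L0: def={e,g} ue=∅
  L1: def={b,z} ue=∅
  L2: def={e,g} ue=∅
  L3: def={b,e} ue=∅
  L4: def={b,z} ue=∅

Live sets:
  L0 li=∅ lo=∅
  L1 li=∅ lo=∅
  L2 li=∅ lo=∅
  L3 li=∅ lo=∅
  L4 li=∅ lo=∅

Interfere edges:
  b: ∅
  e: {g}
  g: {e}
  z: ∅

Chromatic number:
  {e,g} pairwise interfere (2-clique) ⇒ χ ≥ 2
  2-colouring: c0={b,e,z}  c1={g}
  χ = 2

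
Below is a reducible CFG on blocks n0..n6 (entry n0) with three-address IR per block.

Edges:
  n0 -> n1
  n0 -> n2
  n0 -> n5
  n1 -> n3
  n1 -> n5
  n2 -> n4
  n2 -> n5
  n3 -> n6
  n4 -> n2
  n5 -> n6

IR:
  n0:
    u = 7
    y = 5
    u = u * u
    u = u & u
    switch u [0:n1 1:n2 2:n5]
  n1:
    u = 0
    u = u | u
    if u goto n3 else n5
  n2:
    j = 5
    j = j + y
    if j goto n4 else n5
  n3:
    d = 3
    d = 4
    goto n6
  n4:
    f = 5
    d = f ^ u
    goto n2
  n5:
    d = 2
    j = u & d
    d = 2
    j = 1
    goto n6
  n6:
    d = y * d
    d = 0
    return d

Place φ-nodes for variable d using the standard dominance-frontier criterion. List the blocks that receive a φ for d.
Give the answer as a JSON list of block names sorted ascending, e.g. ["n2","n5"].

idom tree: n1←n0 n2←n0 n3←n1 n4←n2 n5←n0 n6←n0
Dom at joins:
  n2: preds {n0,n4}: {n0} ∩ {n0,n2,n4} = {n0}; idom=n0
  n5: preds {n0,n1,n2}: {n0} ∩ {n0,n1} ∩ {n0,n2} = {n0}; idom=n0
  n6: preds {n3,n5}: {n0,n1,n3} ∩ {n0,n5} = {n0}; idom=n0

Frontier:
  join n2 pred n0: · stop@n0
  join n2 pred n4: n4→n2 stop@n0
  join n5 pred n0: · stop@n0
  join n5 pred n1: n1 stop@n0
  join n5 pred n2: n2 stop@n0
  join n6 pred n3: n3→n1 stop@n0
  join n6 pred n5: n5 stop@n0
  DF(n0)=∅
  DF(n1)={n5,n6}
  DF(n2)={n2,n5}
  DF(n3)={n6}
  DF(n4)={n2}
  DF(n5)={n6}
  DF(n6)=∅

φ for d: defs {n3,n4,n5,n6}
  DF⁺ = {n2,n5,n6}

Answer: ["n2", "n5", "n6"]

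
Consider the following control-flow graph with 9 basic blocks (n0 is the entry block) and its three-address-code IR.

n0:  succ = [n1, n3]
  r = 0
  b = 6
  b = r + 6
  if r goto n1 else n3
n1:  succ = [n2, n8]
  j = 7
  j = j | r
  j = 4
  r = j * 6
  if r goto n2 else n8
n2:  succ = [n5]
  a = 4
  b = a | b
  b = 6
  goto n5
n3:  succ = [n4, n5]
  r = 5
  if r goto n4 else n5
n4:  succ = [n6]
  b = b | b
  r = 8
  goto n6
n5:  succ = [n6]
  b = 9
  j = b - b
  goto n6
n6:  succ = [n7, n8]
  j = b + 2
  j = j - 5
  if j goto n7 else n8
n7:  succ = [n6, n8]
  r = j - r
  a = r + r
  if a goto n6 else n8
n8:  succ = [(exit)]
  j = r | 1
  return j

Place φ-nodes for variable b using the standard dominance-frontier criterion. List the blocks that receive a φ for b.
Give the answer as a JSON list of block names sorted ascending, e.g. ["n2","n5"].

idom tree: n1←n0 n2←n1 n3←n0 n4←n3 n5←n0 n6←n0 n7←n6 n8←n0
Dom at joins:
  n5: preds {n2,n3}: {n0,n1,n2} ∩ {n0,n3} = {n0}; idom=n0
  n6: preds {n4,n5,n7}: {n0,n3,n4} ∩ {n0,n5} ∩ {n0,n6,n7} = {n0}; idom=n0
  n8: preds {n1,n6,n7}: {n0,n1} ∩ {n0,n6} ∩ {n0,n6,n7} = {n0}; idom=n0

DF derivation:
  join n5 pred n2: n2→n1 stop@n0
  join n5 pred n3: n3 stop@n0
  join n6 pred n4: n4→n3 stop@n0
  join n6 pred n5: n5 stop@n0
  join n6 pred n7: n7→n6 stop@n0
  join n8 pred n1: n1 stop@n0
  join n8 pred n6: n6 stop@n0
  join n8 pred n7: n7→n6 stop@n0
  n0 → ∅
  n1 → {n5,n8}
  n2 → {n5}
  n3 → {n5,n6}
  n4 → {n6}
  n5 → {n6}
  n6 → {n6,n8}
  n7 → {n6,n8}
  n8 → ∅

φ for b: defs {n0,n2,n4,n5}
  DF⁺ = {n5,n6,n8}

Answer: ["n5", "n6", "n8"]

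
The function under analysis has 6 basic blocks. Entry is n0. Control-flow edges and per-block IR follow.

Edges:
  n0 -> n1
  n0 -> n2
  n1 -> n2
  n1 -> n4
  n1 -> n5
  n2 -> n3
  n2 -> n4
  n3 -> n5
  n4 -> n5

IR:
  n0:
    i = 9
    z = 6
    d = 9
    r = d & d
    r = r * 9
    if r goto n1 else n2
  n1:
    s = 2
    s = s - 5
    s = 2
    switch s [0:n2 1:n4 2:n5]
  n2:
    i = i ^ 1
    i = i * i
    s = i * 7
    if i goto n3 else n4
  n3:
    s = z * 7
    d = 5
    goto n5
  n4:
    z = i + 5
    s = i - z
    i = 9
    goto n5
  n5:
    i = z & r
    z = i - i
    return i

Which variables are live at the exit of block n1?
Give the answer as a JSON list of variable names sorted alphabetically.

Answer: ["i", "r", "z"]

Working:
Per-block:
  n0: {d,i,r,z} / ∅
  n1: {s} / ∅
  n2: {i,s} / {i}
  n3: {d,s} / {z}
  n4: {i,s,z} / {i}
  n5: {i,z} / {r,z}

Liveness:
  n0: in=∅ out={i,r,z}
  n1: in={i,r,z} out={i,r,z}
  n2: in={i,r,z} out={i,r,z}
  n3: in={r,z} out={r,z}
  n4: in={i,r} out={r,z}
  n5: in={r,z} out=∅

live-out(n1) = ["i", "r", "z"]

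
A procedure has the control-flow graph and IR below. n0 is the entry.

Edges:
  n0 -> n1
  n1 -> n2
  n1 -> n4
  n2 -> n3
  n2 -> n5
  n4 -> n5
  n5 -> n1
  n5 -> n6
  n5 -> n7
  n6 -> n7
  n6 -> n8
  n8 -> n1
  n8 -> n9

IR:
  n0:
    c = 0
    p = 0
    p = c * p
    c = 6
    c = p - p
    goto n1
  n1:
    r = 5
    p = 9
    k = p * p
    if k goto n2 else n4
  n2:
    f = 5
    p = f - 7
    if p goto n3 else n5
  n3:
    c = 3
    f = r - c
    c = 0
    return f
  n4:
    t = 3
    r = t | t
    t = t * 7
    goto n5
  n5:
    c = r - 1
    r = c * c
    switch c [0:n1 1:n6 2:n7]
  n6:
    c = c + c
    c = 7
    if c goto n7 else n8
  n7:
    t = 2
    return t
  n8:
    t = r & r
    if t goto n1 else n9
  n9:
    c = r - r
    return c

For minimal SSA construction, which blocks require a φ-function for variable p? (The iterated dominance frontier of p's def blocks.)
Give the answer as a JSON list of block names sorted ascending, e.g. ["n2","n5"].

Answer: ["n1", "n5"]

Derivation:
idom tree: n1←n0 n2←n1 n3←n2 n4←n1 n5←n1 n6←n5 n7←n5 n8←n6 n9←n8
Dom∩ at merges:
  n1: preds {n0,n5,n8}: {n0} ∩ {n0,n1,n5} ∩ {n0,n1,n5,n6,n8} = {n0}; idom=n0
  n5: preds {n2,n4}: {n0,n1,n2} ∩ {n0,n1,n4} = {n0,n1}; idom=n1
  n7: preds {n5,n6}: {n0,n1,n5} ∩ {n0,n1,n5,n6} = {n0,n1,n5}; idom=n5

DF walk-up:
  join n1 pred n0: · stop@n0
  join n1 pred n5: n5→n1 stop@n0
  join n1 pred n8: n8→n6→n5→n1 stop@n0
  join n5 pred n2: n2 stop@n1
  join n5 pred n4: n4 stop@n1
  join n7 pred n5: · stop@n5
  join n7 pred n6: n6 stop@n5
  n0 → ∅
  n1 → {n1}
  n2 → {n5}
  n3 → ∅
  n4 → {n5}
  n5 → {n1}
  n6 → {n1,n7}
  n7 → ∅
  n8 → {n1}
  n9 → ∅

φ for p: defs {n0,n1,n2}
  DF⁺ = {n1,n5}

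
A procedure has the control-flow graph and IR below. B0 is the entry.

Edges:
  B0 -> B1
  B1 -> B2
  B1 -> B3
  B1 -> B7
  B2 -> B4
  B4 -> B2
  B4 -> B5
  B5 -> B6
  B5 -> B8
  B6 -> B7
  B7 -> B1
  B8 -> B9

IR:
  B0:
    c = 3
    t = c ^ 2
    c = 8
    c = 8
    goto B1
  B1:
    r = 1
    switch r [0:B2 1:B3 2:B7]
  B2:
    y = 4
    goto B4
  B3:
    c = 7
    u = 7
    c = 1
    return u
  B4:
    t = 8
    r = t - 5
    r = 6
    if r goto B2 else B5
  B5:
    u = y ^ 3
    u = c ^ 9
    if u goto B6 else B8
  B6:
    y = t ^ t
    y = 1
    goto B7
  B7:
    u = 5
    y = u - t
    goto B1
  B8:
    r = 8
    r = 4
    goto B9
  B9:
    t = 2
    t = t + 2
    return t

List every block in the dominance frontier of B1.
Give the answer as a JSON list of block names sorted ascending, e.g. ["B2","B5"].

idom tree: B1←B0 B2←B1 B3←B1 B4←B2 B5←B4 B6←B5 B7←B1 B8←B5 B9←B8
Join-block Dom:
  B1: preds {B0,B7}: {B0} ∩ {B0,B1,B7} = {B0}; idom=B0
  B2: preds {B1,B4}: {B0,B1} ∩ {B0,B1,B2,B4} = {B0,B1}; idom=B1
  B7: preds {B1,B6}: {B0,B1} ∩ {B0,B1,B2,B4,B5,B6} = {B0,B1}; idom=B1

Frontier:
  join B1 pred B0: · stop@B0
  join B1 pred B7: B7→B1 stop@B0
  join B2 pred B1: · stop@B1
  join B2 pred B4: B4→B2 stop@B1
  join B7 pred B1: · stop@B1
  join B7 pred B6: B6→B5→B4→B2 stop@B1
  B0 → ∅
  B1 → {B1}
  B2 → {B2,B7}
  B3 → ∅
  B4 → {B2,B7}
  B5 → {B7}
  B6 → {B7}
  B7 → {B1}
  B8 → ∅
  B9 → ∅

DF(B1) = ["B1"]

Answer: ["B1"]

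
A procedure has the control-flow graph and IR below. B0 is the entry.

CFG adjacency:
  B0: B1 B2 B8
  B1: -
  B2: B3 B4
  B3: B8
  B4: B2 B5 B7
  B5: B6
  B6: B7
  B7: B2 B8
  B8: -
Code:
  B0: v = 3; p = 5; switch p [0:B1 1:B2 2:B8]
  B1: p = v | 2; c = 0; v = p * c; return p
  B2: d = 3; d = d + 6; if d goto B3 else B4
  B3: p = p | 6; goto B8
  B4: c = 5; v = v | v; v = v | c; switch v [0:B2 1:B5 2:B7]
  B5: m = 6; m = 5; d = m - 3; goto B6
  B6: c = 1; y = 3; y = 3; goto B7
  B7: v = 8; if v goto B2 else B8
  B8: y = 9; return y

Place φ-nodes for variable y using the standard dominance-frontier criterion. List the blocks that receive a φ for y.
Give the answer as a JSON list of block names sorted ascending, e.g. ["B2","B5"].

Answer: ["B2", "B7", "B8"]

Derivation:
idom tree: B1←B0 B2←B0 B3←B2 B4←B2 B5←B4 B6←B5 B7←B4 B8←B0
Dom∩ at merges:
  B2: preds {B0,B4,B7}: {B0} ∩ {B0,B2,B4} ∩ {B0,B2,B4,B7} = {B0}; idom=B0
  B7: preds {B4,B6}: {B0,B2,B4} ∩ {B0,B2,B4,B5,B6} = {B0,B2,B4}; idom=B4
  B8: preds {B0,B3,B7}: {B0} ∩ {B0,B2,B3} ∩ {B0,B2,B4,B7} = {B0}; idom=B0

DF walk-up:
  join B2 pred B0: · stop@B0
  join B2 pred B4: B4→B2 stop@B0
  join B2 pred B7: B7→B4→B2 stop@B0
  join B7 pred B4: · stop@B4
  join B7 pred B6: B6→B5 stop@B4
  join B8 pred B0: · stop@B0
  join B8 pred B3: B3→B2 stop@B0
  join B8 pred B7: B7→B4→B2 stop@B0
  B0: DF=∅
  B1: DF=∅
  B2: DF={B2,B8}
  B3: DF={B8}
  B4: DF={B2,B8}
  B5: DF={B7}
  B6: DF={B7}
  B7: DF={B2,B8}
  B8: DF=∅

φ for y: defs {B6,B8}
  DF⁺ = {B2,B7,B8}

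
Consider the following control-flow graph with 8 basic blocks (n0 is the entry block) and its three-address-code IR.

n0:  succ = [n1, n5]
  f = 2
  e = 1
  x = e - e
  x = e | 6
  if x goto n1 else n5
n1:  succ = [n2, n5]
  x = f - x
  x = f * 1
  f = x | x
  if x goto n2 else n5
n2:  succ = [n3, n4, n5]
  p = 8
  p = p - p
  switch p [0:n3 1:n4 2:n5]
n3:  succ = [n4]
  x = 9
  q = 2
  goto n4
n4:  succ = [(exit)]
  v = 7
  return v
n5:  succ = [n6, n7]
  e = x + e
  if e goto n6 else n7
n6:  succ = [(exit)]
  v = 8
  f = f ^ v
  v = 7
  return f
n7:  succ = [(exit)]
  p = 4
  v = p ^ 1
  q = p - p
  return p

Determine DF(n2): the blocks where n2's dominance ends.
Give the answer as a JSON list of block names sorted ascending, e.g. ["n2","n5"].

Answer: ["n5"]

Analysis:
idom tree: n1←n0 n2←n1 n3←n2 n4←n2 n5←n0 n6←n5 n7←n5
Join-block Dom:
  n4: preds {n2,n3}: {n0,n1,n2} ∩ {n0,n1,n2,n3} = {n0,n1,n2}; idom=n2
  n5: preds {n0,n1,n2}: {n0} ∩ {n0,n1} ∩ {n0,n1,n2} = {n0}; idom=n0

DF derivation:
  n4←n2: walk · to n2
  n4←n3: walk n3 to n2
  n5←n0: walk · to n0
  n5←n1: walk n1 to n0
  n5←n2: walk n2→n1 to n0
  DF(n0)=∅
  DF(n1)={n5}
  DF(n2)={n5}
  DF(n3)={n4}
  DF(n4)=∅
  DF(n5)=∅
  DF(n6)=∅
  DF(n7)=∅

DF(n2) = ["n5"]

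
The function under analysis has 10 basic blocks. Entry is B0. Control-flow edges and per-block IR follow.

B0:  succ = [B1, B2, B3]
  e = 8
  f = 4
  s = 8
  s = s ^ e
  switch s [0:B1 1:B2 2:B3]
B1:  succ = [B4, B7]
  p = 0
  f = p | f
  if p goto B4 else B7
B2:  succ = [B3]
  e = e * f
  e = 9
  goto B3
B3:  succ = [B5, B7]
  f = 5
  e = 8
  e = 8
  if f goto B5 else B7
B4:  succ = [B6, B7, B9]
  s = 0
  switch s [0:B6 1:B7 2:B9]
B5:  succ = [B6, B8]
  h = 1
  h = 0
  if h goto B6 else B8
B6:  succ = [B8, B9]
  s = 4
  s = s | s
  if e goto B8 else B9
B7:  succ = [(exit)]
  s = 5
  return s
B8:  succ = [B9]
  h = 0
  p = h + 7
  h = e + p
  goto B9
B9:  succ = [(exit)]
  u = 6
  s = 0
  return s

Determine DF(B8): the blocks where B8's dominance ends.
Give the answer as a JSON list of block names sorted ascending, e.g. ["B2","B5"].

Answer: ["B9"]

Derivation:
idom tree: B1←B0 B2←B0 B3←B0 B4←B1 B5←B3 B6←B0 B7←B0 B8←B0 B9←B0
Join-block Dom:
  B3: preds {B0,B2}: {B0} ∩ {B0,B2} = {B0}; idom=B0
  B6: preds {B4,B5}: {B0,B1,B4} ∩ {B0,B3,B5} = {B0}; idom=B0
  B7: preds {B1,B3,B4}: {B0,B1} ∩ {B0,B3} ∩ {B0,B1,B4} = {B0}; idom=B0
  B8: preds {B5,B6}: {B0,B3,B5} ∩ {B0,B6} = {B0}; idom=B0
  B9: preds {B4,B6,B8}: {B0,B1,B4} ∩ {B0,B6} ∩ {B0,B8} = {B0}; idom=B0

DF walk-up:
  join B3 pred B0: · stop@B0
  join B3 pred B2: B2 stop@B0
  join B6 pred B4: B4→B1 stop@B0
  join B6 pred B5: B5→B3 stop@B0
  join B7 pred B1: B1 stop@B0
  join B7 pred B3: B3 stop@B0
  join B7 pred B4: B4→B1 stop@B0
  join B8 pred B5: B5→B3 stop@B0
  join B8 pred B6: B6 stop@B0
  join B9 pred B4: B4→B1 stop@B0
  join B9 pred B6: B6 stop@B0
  join B9 pred B8: B8 stop@B0
  B0: DF=∅
  B1: DF={B6,B7,B9}
  B2: DF={B3}
  B3: DF={B6,B7,B8}
  B4: DF={B6,B7,B9}
  B5: DF={B6,B8}
  B6: DF={B8,B9}
  B7: DF=∅
  B8: DF={B9}
  B9: DF=∅

DF(B8) = ["B9"]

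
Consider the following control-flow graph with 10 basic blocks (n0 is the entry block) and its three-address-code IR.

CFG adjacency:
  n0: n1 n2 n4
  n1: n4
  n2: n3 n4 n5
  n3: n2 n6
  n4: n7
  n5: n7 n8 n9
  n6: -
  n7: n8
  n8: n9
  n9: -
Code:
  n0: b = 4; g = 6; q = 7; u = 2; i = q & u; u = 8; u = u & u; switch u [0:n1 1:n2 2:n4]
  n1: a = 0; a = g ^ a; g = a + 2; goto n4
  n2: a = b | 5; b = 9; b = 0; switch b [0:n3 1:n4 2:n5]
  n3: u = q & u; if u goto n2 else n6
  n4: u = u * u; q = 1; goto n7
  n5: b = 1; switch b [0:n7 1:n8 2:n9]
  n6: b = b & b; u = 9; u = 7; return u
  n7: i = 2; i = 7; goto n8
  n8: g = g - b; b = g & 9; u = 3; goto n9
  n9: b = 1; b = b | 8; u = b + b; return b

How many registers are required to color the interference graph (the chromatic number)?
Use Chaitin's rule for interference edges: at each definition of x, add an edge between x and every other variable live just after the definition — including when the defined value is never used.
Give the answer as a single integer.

Answer: 5

Working:
def/use:
  n0: {b,g,i,q,u} / ∅
  n1: {a,g} / {g}
  n2: {a,b} / {b}
  n3: {u} / {q,u}
  n4: {q,u} / {u}
  n5: {b} / ∅
  n6: {b,u} / {b}
  n7: {i} / ∅
  n8: {b,g,u} / {b,g}
  n9: {b,u} / ∅

Backward fixpoint:
  n0 li=∅ lo={b,g,q,u}
  n1 li={b,g,u} lo={b,g,u}
  n2 li={b,g,q,u} lo={b,g,q,u}
  n3 li={b,g,q,u} lo={b,g,q,u}
  n4 li={b,g,u} lo={b,g}
  n5 li={g} lo={b,g}
  n6 li={b} lo=∅
  n7 li={b,g} lo={b,g}
  n8 li={b,g} lo=∅
  n9 li=∅ lo=∅

Conflict graph:
  a — {b,g,q,u}
  b — {a,g,i,q,u}
  g — {a,b,i,q,u}
  i — {b,g,q}
  q — {a,b,g,i,u}
  u — {a,b,g,q}

Chromatic number:
  clique {a,b,g,q,u} ⇒ need ≥ 5
  5-colouring: r0={b}  r1={g}  r2={q}  r3={a,i}  r4={u}
  χ = 5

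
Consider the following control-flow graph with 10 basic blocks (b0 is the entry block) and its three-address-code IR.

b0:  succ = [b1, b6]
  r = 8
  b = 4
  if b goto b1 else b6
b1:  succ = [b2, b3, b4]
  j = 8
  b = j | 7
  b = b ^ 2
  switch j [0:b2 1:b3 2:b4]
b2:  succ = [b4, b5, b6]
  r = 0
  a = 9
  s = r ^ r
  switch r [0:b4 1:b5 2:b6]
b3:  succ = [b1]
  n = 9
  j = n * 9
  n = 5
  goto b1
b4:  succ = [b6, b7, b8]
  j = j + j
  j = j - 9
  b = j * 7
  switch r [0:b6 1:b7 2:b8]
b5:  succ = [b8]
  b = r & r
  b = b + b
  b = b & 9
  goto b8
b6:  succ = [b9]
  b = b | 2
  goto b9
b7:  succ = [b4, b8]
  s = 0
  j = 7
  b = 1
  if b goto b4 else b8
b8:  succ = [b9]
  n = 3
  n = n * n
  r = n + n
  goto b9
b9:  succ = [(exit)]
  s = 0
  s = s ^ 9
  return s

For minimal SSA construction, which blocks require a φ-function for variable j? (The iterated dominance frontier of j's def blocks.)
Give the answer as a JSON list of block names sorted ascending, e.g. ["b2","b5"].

idom tree: b1←b0 b2←b1 b3←b1 b4←b1 b5←b2 b6←b0 b7←b4 b8←b1 b9←b0
Dom at joins:
  b1: preds {b0,b3}: {b0} ∩ {b0,b1,b3} = {b0}; idom=b0
  b4: preds {b1,b2,b7}: {b0,b1} ∩ {b0,b1,b2} ∩ {b0,b1,b4,b7} = {b0,b1}; idom=b1
  b6: preds {b0,b2,b4}: {b0} ∩ {b0,b1,b2} ∩ {b0,b1,b4} = {b0}; idom=b0
  b8: preds {b4,b5,b7}: {b0,b1,b4} ∩ {b0,b1,b2,b5} ∩ {b0,b1,b4,b7} = {b0,b1}; idom=b1
  b9: preds {b6,b8}: {b0,b6} ∩ {b0,b1,b8} = {b0}; idom=b0

Frontier:
  join b1 pred b0: · stop@b0
  join b1 pred b3: b3→b1 stop@b0
  join b4 pred b1: · stop@b1
  join b4 pred b2: b2 stop@b1
  join b4 pred b7: b7→b4 stop@b1
  join b6 pred b0: · stop@b0
  join b6 pred b2: b2→b1 stop@b0
  join b6 pred b4: b4→b1 stop@b0
  join b8 pred b4: b4 stop@b1
  join b8 pred b5: b5→b2 stop@b1
  join b8 pred b7: b7→b4 stop@b1
  join b9 pred b6: b6 stop@b0
  join b9 pred b8: b8→b1 stop@b0
  DF(b0)=∅
  DF(b1)={b1,b6,b9}
  DF(b2)={b4,b6,b8}
  DF(b3)={b1}
  DF(b4)={b4,b6,b8}
  DF(b5)={b8}
  DF(b6)={b9}
  DF(b7)={b4,b8}
  DF(b8)={b9}
  DF(b9)=∅

φ for j: defs {b1,b3,b4,b7}
  DF⁺ = {b1,b4,b6,b8,b9}

Answer: ["b1", "b4", "b6", "b8", "b9"]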